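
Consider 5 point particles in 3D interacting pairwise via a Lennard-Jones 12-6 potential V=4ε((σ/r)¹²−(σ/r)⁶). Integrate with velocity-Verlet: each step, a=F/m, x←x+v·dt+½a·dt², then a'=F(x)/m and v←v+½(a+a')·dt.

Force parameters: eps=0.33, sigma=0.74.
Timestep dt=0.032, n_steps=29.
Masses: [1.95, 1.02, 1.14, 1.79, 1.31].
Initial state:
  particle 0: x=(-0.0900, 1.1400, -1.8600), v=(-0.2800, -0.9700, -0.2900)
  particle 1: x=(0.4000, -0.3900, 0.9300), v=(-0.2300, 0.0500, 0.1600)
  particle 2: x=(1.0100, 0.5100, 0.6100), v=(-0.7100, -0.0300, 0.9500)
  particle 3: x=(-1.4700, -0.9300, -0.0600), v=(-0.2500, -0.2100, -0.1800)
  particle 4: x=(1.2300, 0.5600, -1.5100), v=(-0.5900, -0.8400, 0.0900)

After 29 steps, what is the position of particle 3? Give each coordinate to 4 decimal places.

(-1.7009, -1.1244, -0.2267)

step 0: x0=(-0.0900, 1.1400, -1.8600) x1=(0.4000, -0.3900, 0.9300) x2=(1.0100, 0.5100, 0.6100) x3=(-1.4700, -0.9300, -0.0600) x4=(1.2300, 0.5600, -1.5100)
step 1: x0=(-0.0989, 1.1090, -1.8693) x1=(0.3928, -0.3882, 0.9351) x2=(0.9872, 0.5089, 0.6405) x3=(-1.4780, -0.9367, -0.0658) x4=(1.2111, 0.5331, -1.5071)
step 2: x0=(-0.1078, 1.0779, -1.8785) x1=(0.3858, -0.3860, 0.9400) x2=(0.9641, 0.5074, 0.6710) x3=(-1.4860, -0.9434, -0.0715) x4=(1.1921, 0.5063, -1.5043)
step 3: x0=(-0.1167, 1.0468, -1.8878) x1=(0.3791, -0.3834, 0.9447) x2=(0.9408, 0.5055, 0.7017) x3=(-1.4940, -0.9502, -0.0773) x4=(1.1731, 0.4795, -1.5014)
step 4: x0=(-0.1255, 1.0157, -1.8970) x1=(0.3727, -0.3803, 0.9494) x2=(0.9172, 0.5032, 0.7325) x3=(-1.5020, -0.9569, -0.0830) x4=(1.1540, 0.4527, -1.4986)
step 5: x0=(-0.1343, 0.9846, -1.9063) x1=(0.3667, -0.3766, 0.9539) x2=(0.8932, 0.5003, 0.7634) x3=(-1.5100, -0.9636, -0.0888) x4=(1.1349, 0.4259, -1.4957)
step 6: x0=(-0.1430, 0.9534, -1.9155) x1=(0.3610, -0.3723, 0.9582) x2=(0.8690, 0.4970, 0.7945) x3=(-1.5179, -0.9703, -0.0945) x4=(1.1156, 0.3992, -1.4929)
step 7: x0=(-0.1517, 0.9223, -1.9247) x1=(0.3557, -0.3673, 0.9625) x2=(0.8444, 0.4930, 0.8256) x3=(-1.5259, -0.9770, -0.1003) x4=(1.0964, 0.3725, -1.4901)
step 8: x0=(-0.1604, 0.8911, -1.9338) x1=(0.3509, -0.3615, 0.9666) x2=(0.8194, 0.4883, 0.8568) x3=(-1.5339, -0.9837, -0.1060) x4=(1.0770, 0.3458, -1.4874)
step 9: x0=(-0.1690, 0.8599, -1.9430) x1=(0.3465, -0.3549, 0.9706) x2=(0.7940, 0.4828, 0.8882) x3=(-1.5419, -0.9904, -0.1118) x4=(1.0576, 0.3192, -1.4846)
step 10: x0=(-0.1775, 0.8287, -1.9521) x1=(0.3426, -0.3475, 0.9745) x2=(0.7681, 0.4766, 0.9196) x3=(-1.5498, -0.9971, -0.1175) x4=(1.0381, 0.2925, -1.4819)
step 11: x0=(-0.1860, 0.7974, -1.9612) x1=(0.3392, -0.3390, 0.9783) x2=(0.7418, 0.4695, 0.9511) x3=(-1.5578, -1.0038, -0.1233) x4=(1.0185, 0.2660, -1.4792)
step 12: x0=(-0.1945, 0.7661, -1.9703) x1=(0.3362, -0.3297, 0.9821) x2=(0.7151, 0.4616, 0.9826) x3=(-1.5658, -1.0106, -0.1290) x4=(0.9988, 0.2394, -1.4765)
step 13: x0=(-0.2029, 0.7349, -1.9794) x1=(0.3336, -0.3195, 0.9859) x2=(0.6881, 0.4529, 1.0141) x3=(-1.5737, -1.0173, -0.1348) x4=(0.9791, 0.2129, -1.4739)
step 14: x0=(-0.2112, 0.7035, -1.9885) x1=(0.3313, -0.3088, 0.9897) x2=(0.6608, 0.4438, 1.0455) x3=(-1.5817, -1.0240, -0.1405) x4=(0.9593, 0.1864, -1.4713)
step 15: x0=(-0.2195, 0.6722, -1.9975) x1=(0.3288, -0.2984, 0.9935) x2=(0.6337, 0.4350, 1.0770) x3=(-1.5897, -1.0307, -0.1463) x4=(0.9394, 0.1600, -1.4687)
step 16: x0=(-0.2277, 0.6408, -2.0065) x1=(0.3257, -0.2895, 0.9971) x2=(0.6071, 0.4275, 1.1087) x3=(-1.5976, -1.0374, -0.1520) x4=(0.9194, 0.1336, -1.4662)
step 17: x0=(-0.2358, 0.6094, -2.0155) x1=(0.3213, -0.2839, 1.0002) x2=(0.5817, 0.4230, 1.1408) x3=(-1.6056, -1.0441, -0.1578) x4=(0.8993, 0.1072, -1.4637)
step 18: x0=(-0.2439, 0.5780, -2.0244) x1=(0.3151, -0.2832, 1.0023) x2=(0.5579, 0.4228, 1.1737) x3=(-1.6135, -1.0508, -0.1635) x4=(0.8791, 0.0809, -1.4613)
step 19: x0=(-0.2519, 0.5465, -2.0333) x1=(0.3073, -0.2873, 1.0032) x2=(0.5355, 0.4269, 1.2078) x3=(-1.6215, -1.0575, -0.1693) x4=(0.8588, 0.0547, -1.4589)
step 20: x0=(-0.2599, 0.5150, -2.0422) x1=(0.2983, -0.2949, 1.0032) x2=(0.5142, 0.4342, 1.2427) x3=(-1.6294, -1.0642, -0.1750) x4=(0.8384, 0.0284, -1.4565)
step 21: x0=(-0.2678, 0.4835, -2.0510) x1=(0.2889, -0.3041, 1.0026) x2=(0.4933, 0.4428, 1.2780) x3=(-1.6374, -1.0709, -0.1807) x4=(0.8179, 0.0023, -1.4542)
step 22: x0=(-0.2756, 0.4520, -2.0598) x1=(0.2793, -0.3136, 1.0018) x2=(0.4724, 0.4518, 1.3135) x3=(-1.6453, -1.0775, -0.1865) x4=(0.7973, -0.0239, -1.4520)
step 23: x0=(-0.2834, 0.4204, -2.0685) x1=(0.2699, -0.3227, 1.0013) x2=(0.4515, 0.4604, 1.3488) x3=(-1.6533, -1.0842, -0.1922) x4=(0.7766, -0.0500, -1.4498)
step 24: x0=(-0.2910, 0.3888, -2.0772) x1=(0.2607, -0.3309, 1.0011) x2=(0.4304, 0.4682, 1.3838) x3=(-1.6612, -1.0909, -0.1980) x4=(0.7558, -0.0760, -1.4477)
step 25: x0=(-0.2986, 0.3571, -2.0859) x1=(0.2516, -0.3383, 1.0014) x2=(0.4091, 0.4752, 1.4184) x3=(-1.6691, -1.0976, -0.2037) x4=(0.7348, -0.1020, -1.4456)
step 26: x0=(-0.3061, 0.3254, -2.0945) x1=(0.2427, -0.3447, 1.0021) x2=(0.3877, 0.4814, 1.4526) x3=(-1.6771, -1.1043, -0.2094) x4=(0.7138, -0.1279, -1.4436)
step 27: x0=(-0.3135, 0.2937, -2.1030) x1=(0.2340, -0.3502, 1.0034) x2=(0.3661, 0.4868, 1.4863) x3=(-1.6850, -1.1110, -0.2152) x4=(0.6926, -0.1538, -1.4417)
step 28: x0=(-0.3209, 0.2619, -2.1115) x1=(0.2255, -0.3548, 1.0051) x2=(0.3444, 0.4914, 1.5196) x3=(-1.6929, -1.1177, -0.2209) x4=(0.6713, -0.1796, -1.4399)
step 29: x0=(-0.3281, 0.2301, -2.1199) x1=(0.2170, -0.3588, 1.0072) x2=(0.3226, 0.4953, 1.5525) x3=(-1.7009, -1.1244, -0.2267) x4=(0.6498, -0.2054, -1.4382)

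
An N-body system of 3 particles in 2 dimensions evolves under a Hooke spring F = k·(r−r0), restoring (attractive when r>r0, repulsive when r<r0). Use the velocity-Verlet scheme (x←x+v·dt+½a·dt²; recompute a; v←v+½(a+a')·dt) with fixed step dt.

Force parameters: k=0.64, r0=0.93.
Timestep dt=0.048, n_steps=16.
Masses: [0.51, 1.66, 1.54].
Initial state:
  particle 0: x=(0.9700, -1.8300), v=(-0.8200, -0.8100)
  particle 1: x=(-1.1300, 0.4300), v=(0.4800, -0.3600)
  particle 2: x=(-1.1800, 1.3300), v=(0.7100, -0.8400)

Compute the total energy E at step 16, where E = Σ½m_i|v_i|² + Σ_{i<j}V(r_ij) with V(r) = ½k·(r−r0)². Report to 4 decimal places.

5.7268

step 0: x0=(0.9700, -1.8300) x1=(-1.1300, 0.4300) x2=(-1.1800, 1.3300)
step 1: x0=(0.9262, -1.8631) x1=(-1.1063, 0.4120) x2=(-1.1451, 1.2885)
step 2: x0=(0.8737, -1.8848) x1=(-1.0814, 0.3926) x2=(-1.1088, 1.2449)
step 3: x0=(0.8131, -1.8952) x1=(-1.0552, 0.3717) x2=(-1.0710, 1.1990)
step 4: x0=(0.7447, -1.8945) x1=(-1.0279, 0.3493) x2=(-1.0319, 1.1511)
step 5: x0=(0.6691, -1.8829) x1=(-0.9996, 0.3254) x2=(-0.9916, 1.1011)
step 6: x0=(0.5868, -1.8607) x1=(-0.9702, 0.3002) x2=(-0.9500, 1.0492)
step 7: x0=(0.4984, -1.8285) x1=(-0.9400, 0.2735) x2=(-0.9075, 0.9955)
step 8: x0=(0.4045, -1.7867) x1=(-0.9090, 0.2454) x2=(-0.8639, 0.9400)
step 9: x0=(0.3057, -1.7358) x1=(-0.8772, 0.2160) x2=(-0.8195, 0.8830)
step 10: x0=(0.2027, -1.6764) x1=(-0.8449, 0.1854) x2=(-0.7744, 0.8246)
step 11: x0=(0.0961, -1.6093) x1=(-0.8121, 0.1536) x2=(-0.7286, 0.7648)
step 12: x0=(-0.0134, -1.5351) x1=(-0.7788, 0.1207) x2=(-0.6823, 0.7039)
step 13: x0=(-0.1251, -1.4547) x1=(-0.7453, 0.0867) x2=(-0.6355, 0.6421)
step 14: x0=(-0.2384, -1.3689) x1=(-0.7116, 0.0519) x2=(-0.5884, 0.5794)
step 15: x0=(-0.3528, -1.2786) x1=(-0.6779, 0.0162) x2=(-0.5411, 0.5161)
step 16: x0=(-0.4678, -1.1846) x1=(-0.6441, -0.0202) x2=(-0.4935, 0.4524)
step 0 velocities: v0=(-0.8200, -0.8100) v1=(0.4800, -0.3600) v2=(0.7100, -0.8400)
step 0: KE=1.5690, PE=4.1629, E=5.7319
step 16 velocities: v0=(-2.3963, 1.9870) v1=(0.7025, -0.7640) v2=(0.9922, -1.3308)
step 16: KE=5.4868, PE=0.2399, E=5.7268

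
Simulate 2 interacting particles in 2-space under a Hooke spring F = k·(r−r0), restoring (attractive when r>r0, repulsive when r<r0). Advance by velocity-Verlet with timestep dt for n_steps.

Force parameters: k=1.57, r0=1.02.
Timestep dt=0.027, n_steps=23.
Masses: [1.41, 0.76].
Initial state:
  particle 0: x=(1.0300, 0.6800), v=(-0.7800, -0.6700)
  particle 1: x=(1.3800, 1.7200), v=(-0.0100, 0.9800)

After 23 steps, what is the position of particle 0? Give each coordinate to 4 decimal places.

step 0: x0=(1.0300, 0.6800) x1=(1.3800, 1.7200)
step 1: x0=(1.0090, 0.6619) x1=(1.3797, 1.7464)
step 2: x0=(0.9879, 0.6440) x1=(1.3794, 1.7726)
step 3: x0=(0.9670, 0.6261) x1=(1.3789, 1.7986)
step 4: x0=(0.9461, 0.6085) x1=(1.3784, 1.8243)
step 5: x0=(0.9252, 0.5910) x1=(1.3777, 1.8495)
step 6: x0=(0.9045, 0.5738) x1=(1.3768, 1.8744)
step 7: x0=(0.8838, 0.5569) x1=(1.3758, 1.8987)
step 8: x0=(0.8633, 0.5403) x1=(1.3746, 1.9224)
step 9: x0=(0.8429, 0.5240) x1=(1.3731, 1.9455)
step 10: x0=(0.8226, 0.5081) x1=(1.3713, 1.9679)
step 11: x0=(0.8025, 0.4926) x1=(1.3693, 1.9895)
step 12: x0=(0.7826, 0.4776) x1=(1.3670, 2.0103)
step 13: x0=(0.7628, 0.4630) x1=(1.3643, 2.0303)
step 14: x0=(0.7432, 0.4489) x1=(1.3613, 2.0493)
step 15: x0=(0.7238, 0.4354) x1=(1.3579, 2.0673)
step 16: x0=(0.7047, 0.4224) x1=(1.3541, 2.0843)
step 17: x0=(0.6858, 0.4100) x1=(1.3499, 2.1003)
step 18: x0=(0.6671, 0.3981) x1=(1.3452, 2.1151)
step 19: x0=(0.6486, 0.3869) x1=(1.3401, 2.1288)
step 20: x0=(0.6304, 0.3764) x1=(1.3345, 2.1412)
step 21: x0=(0.6125, 0.3665) x1=(1.3284, 2.1525)
step 22: x0=(0.5948, 0.3573) x1=(1.3218, 2.1625)
step 23: x0=(0.5775, 0.3488) x1=(1.3147, 2.1711)

(0.5775, 0.3488)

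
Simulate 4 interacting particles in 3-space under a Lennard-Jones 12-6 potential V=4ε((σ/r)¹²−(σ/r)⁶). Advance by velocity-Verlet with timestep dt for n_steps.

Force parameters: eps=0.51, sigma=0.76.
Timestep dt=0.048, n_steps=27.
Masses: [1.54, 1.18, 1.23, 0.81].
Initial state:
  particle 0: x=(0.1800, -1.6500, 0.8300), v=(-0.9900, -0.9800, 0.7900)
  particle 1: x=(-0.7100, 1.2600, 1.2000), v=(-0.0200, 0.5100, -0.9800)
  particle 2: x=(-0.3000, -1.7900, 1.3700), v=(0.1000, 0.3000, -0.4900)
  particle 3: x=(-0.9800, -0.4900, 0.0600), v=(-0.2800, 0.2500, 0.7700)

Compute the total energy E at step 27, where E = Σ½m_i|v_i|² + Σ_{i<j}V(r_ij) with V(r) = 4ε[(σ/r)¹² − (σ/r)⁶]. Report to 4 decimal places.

7.7205

step 0: x0=(0.1800, -1.6500, 0.8300) x1=(-0.7100, 1.2600, 1.2000) x2=(-0.3000, -1.7900, 1.3700) x3=(-0.9800, -0.4900, 0.0600)
step 1: x0=(0.1465, -1.6929, 0.8521) x1=(-0.7110, 1.2845, 1.1530) x2=(-0.3128, -1.7807, 1.3662) x3=(-0.9934, -0.4780, 0.0970)
step 2: x0=(0.1851, -1.7220, 0.7935) x1=(-0.7119, 1.3089, 1.1059) x2=(-0.4159, -1.7887, 1.4635) x3=(-1.0067, -0.4661, 0.1341)
step 3: x0=(0.2223, -1.7513, 0.7364) x1=(-0.7129, 1.3333, 1.0588) x2=(-0.5173, -1.7964, 1.5589) x3=(-1.0199, -0.4543, 0.1713)
step 4: x0=(0.2585, -1.7805, 0.6802) x1=(-0.7139, 1.3577, 1.0117) x2=(-0.6175, -1.8040, 1.6529) x3=(-1.0331, -0.4425, 0.2086)
step 5: x0=(0.2944, -1.8098, 0.6245) x1=(-0.7148, 1.3820, 0.9646) x2=(-0.7173, -1.8116, 1.7465) x3=(-1.0462, -0.4308, 0.2460)
step 6: x0=(0.3301, -1.8390, 0.5689) x1=(-0.7158, 1.4064, 0.9175) x2=(-0.8170, -1.8192, 1.8398) x3=(-1.0592, -0.4191, 0.2834)
step 7: x0=(0.3658, -1.8682, 0.5133) x1=(-0.7168, 1.4306, 0.8704) x2=(-0.9166, -1.8267, 1.9331) x3=(-1.0722, -0.4073, 0.3209)
step 8: x0=(0.4014, -1.8973, 0.4578) x1=(-0.7178, 1.4548, 0.8232) x2=(-1.0162, -1.8343, 2.0263) x3=(-1.0851, -0.3956, 0.3584)
step 9: x0=(0.4370, -1.9265, 0.4022) x1=(-0.7188, 1.4790, 0.7761) x2=(-1.1158, -1.8418, 2.1195) x3=(-1.0980, -0.3838, 0.3960)
step 10: x0=(0.4726, -1.9556, 0.3467) x1=(-0.7198, 1.5032, 0.7289) x2=(-1.2154, -1.8493, 2.2127) x3=(-1.1109, -0.3721, 0.4335)
step 11: x0=(0.5081, -1.9848, 0.2912) x1=(-0.7209, 1.5273, 0.6817) x2=(-1.3149, -1.8569, 2.3059) x3=(-1.1237, -0.3603, 0.4712)
step 12: x0=(0.5437, -2.0139, 0.2357) x1=(-0.7219, 1.5513, 0.6346) x2=(-1.4145, -1.8644, 2.3990) x3=(-1.1365, -0.3484, 0.5088)
step 13: x0=(0.5792, -2.0431, 0.1802) x1=(-0.7229, 1.5753, 0.5874) x2=(-1.5140, -1.8719, 2.4921) x3=(-1.1493, -0.3365, 0.5464)
step 14: x0=(0.6148, -2.0722, 0.1247) x1=(-0.7240, 1.5993, 0.5402) x2=(-1.6136, -1.8794, 2.5853) x3=(-1.1621, -0.3246, 0.5841)
step 15: x0=(0.6503, -2.1013, 0.0692) x1=(-0.7251, 1.6232, 0.4930) x2=(-1.7131, -1.8869, 2.6784) x3=(-1.1748, -0.3126, 0.6217)
step 16: x0=(0.6859, -2.1304, 0.0137) x1=(-0.7261, 1.6471, 0.4459) x2=(-1.8127, -1.8944, 2.7715) x3=(-1.1876, -0.3006, 0.6594)
step 17: x0=(0.7214, -2.1595, -0.0418) x1=(-0.7272, 1.6710, 0.3987) x2=(-1.9122, -1.9019, 2.8646) x3=(-1.2003, -0.2885, 0.6970)
step 18: x0=(0.7569, -2.1886, -0.0973) x1=(-0.7283, 1.6948, 0.3515) x2=(-2.0118, -1.9094, 2.9577) x3=(-1.2130, -0.2764, 0.7347)
step 19: x0=(0.7925, -2.2177, -0.1528) x1=(-0.7294, 1.7186, 0.3044) x2=(-2.1113, -1.9168, 3.0509) x3=(-1.2257, -0.2643, 0.7723)
step 20: x0=(0.8280, -2.2468, -0.2083) x1=(-0.7305, 1.7424, 0.2572) x2=(-2.2109, -1.9243, 3.1440) x3=(-1.2384, -0.2521, 0.8099)
step 21: x0=(0.8635, -2.2760, -0.2638) x1=(-0.7316, 1.7661, 0.2101) x2=(-2.3104, -1.9318, 3.2371) x3=(-1.2511, -0.2399, 0.8476)
step 22: x0=(0.8990, -2.3051, -0.3193) x1=(-0.7327, 1.7899, 0.1629) x2=(-2.4100, -1.9393, 3.3302) x3=(-1.2637, -0.2277, 0.8852)
step 23: x0=(0.9346, -2.3342, -0.3748) x1=(-0.7338, 1.8136, 0.1158) x2=(-2.5095, -1.9468, 3.4233) x3=(-1.2764, -0.2154, 0.9228)
step 24: x0=(0.9701, -2.3633, -0.4303) x1=(-0.7349, 1.8373, 0.0687) x2=(-2.6090, -1.9543, 3.5164) x3=(-1.2890, -0.2032, 0.9604)
step 25: x0=(1.0056, -2.3924, -0.4858) x1=(-0.7360, 1.8610, 0.0215) x2=(-2.7086, -1.9618, 3.6095) x3=(-1.3017, -0.1909, 0.9980)
step 26: x0=(1.0411, -2.4215, -0.5413) x1=(-0.7371, 1.8847, -0.0256) x2=(-2.8081, -1.9692, 3.7026) x3=(-1.3143, -0.1786, 1.0356)
step 27: x0=(1.0767, -2.4506, -0.5968) x1=(-0.7383, 1.9084, -0.0727) x2=(-2.9077, -1.9767, 3.7957) x3=(-1.3270, -0.1663, 1.0732)
step 0 velocities: v0=(-0.9900, -0.9800, 0.7900) v1=(-0.0200, 0.5100, -0.9800) v2=(0.1000, 0.3000, -0.4900) v3=(-0.2800, 0.2500, 0.7700)
step 0: KE=3.2014, PE=0.5037, E=3.7051
step 27 velocities: v0=(0.7401, -0.6063, -1.1562) v1=(-0.0234, 0.4931, -0.9815) v2=(-2.0738, -0.1559, 1.9396) v3=(-0.2634, 0.2564, 0.7829)
step 27: KE=7.7228, PE=-0.0022, E=7.7205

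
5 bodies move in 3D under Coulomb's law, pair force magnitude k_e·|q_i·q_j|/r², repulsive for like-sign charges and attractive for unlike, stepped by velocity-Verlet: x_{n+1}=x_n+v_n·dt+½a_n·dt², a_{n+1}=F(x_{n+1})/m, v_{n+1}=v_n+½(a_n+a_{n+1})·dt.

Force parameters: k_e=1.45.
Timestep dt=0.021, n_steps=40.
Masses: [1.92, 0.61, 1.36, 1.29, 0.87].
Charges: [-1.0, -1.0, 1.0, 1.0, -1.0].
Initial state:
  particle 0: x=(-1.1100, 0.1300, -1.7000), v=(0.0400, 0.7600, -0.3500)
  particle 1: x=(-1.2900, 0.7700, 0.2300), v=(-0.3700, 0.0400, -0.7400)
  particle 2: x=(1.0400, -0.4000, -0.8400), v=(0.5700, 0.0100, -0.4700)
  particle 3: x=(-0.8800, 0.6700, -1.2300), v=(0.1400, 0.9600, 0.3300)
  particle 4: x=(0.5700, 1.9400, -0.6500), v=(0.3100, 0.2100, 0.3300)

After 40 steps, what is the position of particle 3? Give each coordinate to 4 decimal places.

step 0: x0=(-1.1100, 0.1300, -1.7000) x1=(-1.2900, 0.7700, 0.2300) x2=(1.0400, -0.4000, -0.8400) x3=(-0.8800, 0.6700, -1.2300) x4=(0.5700, 1.9400, -0.6500)
step 1: x0=(-1.1091, 0.1461, -1.7072) x1=(-1.2977, 0.7708, 0.2144) x2=(1.0519, -0.3998, -0.8499) x3=(-0.8772, 0.6899, -1.2232) x4=(0.5765, 1.9444, -0.6431)
step 2: x0=(-1.1079, 0.1626, -1.7141) x1=(-1.3054, 0.7715, 0.1986) x2=(1.0638, -0.3994, -0.8597) x3=(-0.8748, 0.7094, -1.2168) x4=(0.5831, 1.9486, -0.6363)
step 3: x0=(-1.1066, 0.1794, -1.7208) x1=(-1.3130, 0.7721, 0.1825) x2=(1.0756, -0.3990, -0.8695) x3=(-0.8726, 0.7284, -1.2106) x4=(0.5898, 1.9528, -0.6295)
step 4: x0=(-1.1050, 0.1965, -1.7271) x1=(-1.3205, 0.7726, 0.1663) x2=(1.0874, -0.3985, -0.8794) x3=(-0.8707, 0.7469, -1.2047) x4=(0.5965, 1.9568, -0.6228)
step 5: x0=(-1.1033, 0.2139, -1.7332) x1=(-1.3280, 0.7731, 0.1499) x2=(1.0991, -0.3980, -0.8892) x3=(-0.8692, 0.7651, -1.1991) x4=(0.6033, 1.9607, -0.6162)
step 6: x0=(-1.1014, 0.2316, -1.7390) x1=(-1.3353, 0.7735, 0.1333) x2=(1.1107, -0.3974, -0.8990) x3=(-0.8679, 0.7828, -1.1937) x4=(0.6101, 1.9646, -0.6097)
step 7: x0=(-1.0993, 0.2496, -1.7446) x1=(-1.3425, 0.7738, 0.1164) x2=(1.1223, -0.3966, -0.9087) x3=(-0.8669, 0.8002, -1.1886) x4=(0.6170, 1.9683, -0.6032)
step 8: x0=(-1.0970, 0.2678, -1.7499) x1=(-1.3497, 0.7741, 0.0993) x2=(1.1339, -0.3959, -0.9185) x3=(-0.8662, 0.8171, -1.1837) x4=(0.6239, 1.9719, -0.5968)
step 9: x0=(-1.0946, 0.2863, -1.7550) x1=(-1.3567, 0.7743, 0.0819) x2=(1.1453, -0.3950, -0.9282) x3=(-0.8658, 0.8337, -1.1791) x4=(0.6309, 1.9754, -0.5904)
step 10: x0=(-1.0920, 0.3051, -1.7598) x1=(-1.3635, 0.7745, 0.0643) x2=(1.1567, -0.3941, -0.9380) x3=(-0.8656, 0.8499, -1.1747) x4=(0.6380, 1.9789, -0.5841)
step 11: x0=(-1.0892, 0.3241, -1.7643) x1=(-1.3703, 0.7746, 0.0464) x2=(1.1681, -0.3931, -0.9477) x3=(-0.8658, 0.8658, -1.1705) x4=(0.6451, 1.9822, -0.5779)
step 12: x0=(-1.0863, 0.3433, -1.7687) x1=(-1.3769, 0.7747, 0.0283) x2=(1.1793, -0.3920, -0.9574) x3=(-0.8662, 0.8813, -1.1665) x4=(0.6522, 1.9854, -0.5718)
step 13: x0=(-1.0833, 0.3628, -1.7727) x1=(-1.3834, 0.7748, 0.0099) x2=(1.1906, -0.3908, -0.9671) x3=(-0.8668, 0.8964, -1.1627) x4=(0.6594, 1.9885, -0.5657)
step 14: x0=(-1.0800, 0.3825, -1.7766) x1=(-1.3897, 0.7749, -0.0088) x2=(1.2017, -0.3896, -0.9768) x3=(-0.8678, 0.9111, -1.1591) x4=(0.6666, 1.9916, -0.5596)
step 15: x0=(-1.0766, 0.4025, -1.7801) x1=(-1.3958, 0.7751, -0.0278) x2=(1.2128, -0.3883, -0.9865) x3=(-0.8690, 0.9255, -1.1558) x4=(0.6739, 1.9945, -0.5536)
step 16: x0=(-1.0731, 0.4227, -1.7835) x1=(-1.4018, 0.7752, -0.0470) x2=(1.2238, -0.3869, -0.9961) x3=(-0.8705, 0.9396, -1.1526) x4=(0.6813, 1.9973, -0.5477)
step 17: x0=(-1.0694, 0.4431, -1.7865) x1=(-1.4076, 0.7753, -0.0666) x2=(1.2348, -0.3854, -1.0058) x3=(-0.8723, 0.9533, -1.1497) x4=(0.6886, 2.0001, -0.5418)
step 18: x0=(-1.0656, 0.4637, -1.7894) x1=(-1.4131, 0.7755, -0.0865) x2=(1.2457, -0.3839, -1.0154) x3=(-0.8743, 0.9666, -1.1469) x4=(0.6961, 2.0027, -0.5360)
step 19: x0=(-1.0616, 0.4846, -1.7919) x1=(-1.4185, 0.7757, -0.1067) x2=(1.2566, -0.3823, -1.0251) x3=(-0.8766, 0.9795, -1.1444) x4=(0.7036, 2.0053, -0.5302)
step 20: x0=(-1.0575, 0.5056, -1.7942) x1=(-1.4236, 0.7760, -0.1272) x2=(1.2674, -0.3806, -1.0347) x3=(-0.8792, 0.9921, -1.1420) x4=(0.7111, 2.0078, -0.5245)
step 21: x0=(-1.0533, 0.5269, -1.7963) x1=(-1.4285, 0.7764, -0.1480) x2=(1.2781, -0.3789, -1.0443) x3=(-0.8821, 1.0042, -1.1399) x4=(0.7187, 2.0101, -0.5189)
step 22: x0=(-1.0489, 0.5485, -1.7981) x1=(-1.4332, 0.7768, -0.1692) x2=(1.2888, -0.3770, -1.0539) x3=(-0.8853, 1.0160, -1.1380) x4=(0.7263, 2.0124, -0.5133)
step 23: x0=(-1.0444, 0.5702, -1.7996) x1=(-1.4376, 0.7774, -0.1907) x2=(1.2994, -0.3751, -1.0634) x3=(-0.8888, 1.0275, -1.1363) x4=(0.7340, 2.0146, -0.5077)
step 24: x0=(-1.0398, 0.5921, -1.8009) x1=(-1.4417, 0.7780, -0.2126) x2=(1.3099, -0.3731, -1.0730) x3=(-0.8925, 1.0385, -1.1348) x4=(0.7417, 2.0167, -0.5022)
step 25: x0=(-1.0350, 0.6143, -1.8018) x1=(-1.4455, 0.7788, -0.2348) x2=(1.3204, -0.3711, -1.0825) x3=(-0.8966, 1.0491, -1.1336) x4=(0.7494, 2.0188, -0.4967)
step 26: x0=(-1.0301, 0.6367, -1.8025) x1=(-1.4491, 0.7797, -0.2574) x2=(1.3308, -0.3689, -1.0921) x3=(-0.9010, 1.0593, -1.1326) x4=(0.7573, 2.0207, -0.4913)
step 27: x0=(-1.0250, 0.6593, -1.8029) x1=(-1.4523, 0.7808, -0.2804) x2=(1.3412, -0.3667, -1.1016) x3=(-0.9056, 1.0690, -1.1318) x4=(0.7651, 2.0226, -0.4859)
step 28: x0=(-1.0199, 0.6821, -1.8030) x1=(-1.4551, 0.7820, -0.3037) x2=(1.3515, -0.3644, -1.1111) x3=(-0.9106, 1.0784, -1.1314) x4=(0.7731, 2.0244, -0.4805)
step 29: x0=(-1.0146, 0.7051, -1.8028) x1=(-1.4577, 0.7835, -0.3274) x2=(1.3617, -0.3621, -1.1206) x3=(-0.9159, 1.0873, -1.1312) x4=(0.7810, 2.0261, -0.4752)
step 30: x0=(-1.0092, 0.7284, -1.8022) x1=(-1.4598, 0.7851, -0.3516) x2=(1.3719, -0.3596, -1.1301) x3=(-0.9215, 1.0957, -1.1312) x4=(0.7891, 2.0277, -0.4699)
step 31: x0=(-1.0037, 0.7519, -1.8013) x1=(-1.4616, 0.7870, -0.3761) x2=(1.3820, -0.3571, -1.1395) x3=(-0.9274, 1.1037, -1.1316) x4=(0.7971, 2.0293, -0.4647)
step 32: x0=(-0.9981, 0.7756, -1.8000) x1=(-1.4629, 0.7891, -0.4011) x2=(1.3920, -0.3545, -1.1490) x3=(-0.9337, 1.1112, -1.1323) x4=(0.8053, 2.0308, -0.4594)
step 33: x0=(-0.9924, 0.7995, -1.7984) x1=(-1.4639, 0.7916, -0.4265) x2=(1.4020, -0.3519, -1.1584) x3=(-0.9403, 1.1182, -1.1333) x4=(0.8135, 2.0322, -0.4543)
step 34: x0=(-0.9866, 0.8236, -1.7964) x1=(-1.4643, 0.7943, -0.4524) x2=(1.4119, -0.3491, -1.1678) x3=(-0.9472, 1.1247, -1.1347) x4=(0.8217, 2.0335, -0.4491)
step 35: x0=(-0.9807, 0.8480, -1.7940) x1=(-1.4643, 0.7973, -0.4787) x2=(1.4218, -0.3463, -1.1772) x3=(-0.9545, 1.1307, -1.1365) x4=(0.8301, 2.0348, -0.4440)
step 36: x0=(-0.9747, 0.8725, -1.7912) x1=(-1.4637, 0.8007, -0.5055) x2=(1.4316, -0.3434, -1.1866) x3=(-0.9621, 1.1362, -1.1387) x4=(0.8384, 2.0360, -0.4389)
step 37: x0=(-0.9686, 0.8973, -1.7880) x1=(-1.4626, 0.8045, -0.5328) x2=(1.4413, -0.3404, -1.1960) x3=(-0.9701, 1.1411, -1.1412) x4=(0.8469, 2.0371, -0.4338)
step 38: x0=(-0.9625, 0.9223, -1.7842) x1=(-1.4610, 0.8087, -0.5606) x2=(1.4510, -0.3373, -1.2053) x3=(-0.9784, 1.1454, -1.1443) x4=(0.8554, 2.0381, -0.4287)
step 39: x0=(-0.9563, 0.9476, -1.7800) x1=(-1.4586, 0.8133, -0.5890) x2=(1.4606, -0.3342, -1.2147) x3=(-0.9871, 1.1492, -1.1478) x4=(0.8640, 2.0391, -0.4237)
step 40: x0=(-0.9501, 0.9730, -1.7753) x1=(-1.4557, 0.8185, -0.6179) x2=(1.4701, -0.3310, -1.2240) x3=(-0.9962, 1.1524, -1.1518) x4=(0.8726, 2.0401, -0.4186)

(-0.9962, 1.1524, -1.1518)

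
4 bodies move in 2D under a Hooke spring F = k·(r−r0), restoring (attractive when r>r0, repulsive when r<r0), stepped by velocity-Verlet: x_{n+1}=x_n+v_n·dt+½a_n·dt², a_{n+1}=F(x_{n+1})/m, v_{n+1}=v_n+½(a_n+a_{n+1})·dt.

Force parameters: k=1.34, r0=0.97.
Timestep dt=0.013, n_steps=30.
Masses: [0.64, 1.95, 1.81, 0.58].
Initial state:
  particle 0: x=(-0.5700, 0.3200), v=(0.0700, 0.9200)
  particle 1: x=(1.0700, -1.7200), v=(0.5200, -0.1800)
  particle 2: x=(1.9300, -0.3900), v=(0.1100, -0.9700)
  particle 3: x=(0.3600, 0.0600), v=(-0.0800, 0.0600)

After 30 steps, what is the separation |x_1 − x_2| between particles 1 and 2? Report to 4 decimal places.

1.1020

step 0: x0=(-0.5700, 0.3200) x1=(1.0700, -1.7200) x2=(1.9300, -0.3900) x3=(0.3600, 0.0600)
step 1: x0=(-0.5686, 0.3317) x1=(1.0767, -1.7222) x2=(1.9313, -0.4026) x3=(0.3592, 0.0606)
step 2: x0=(-0.5663, 0.3427) x1=(1.0833, -1.7241) x2=(1.9322, -0.4152) x3=(0.3587, 0.0607)
step 3: x0=(-0.5631, 0.3531) x1=(1.0897, -1.7256) x2=(1.9329, -0.4278) x3=(0.3586, 0.0605)
step 4: x0=(-0.5590, 0.3628) x1=(1.0960, -1.7269) x2=(1.9332, -0.4403) x3=(0.3590, 0.0598)
step 5: x0=(-0.5539, 0.3720) x1=(1.1022, -1.7278) x2=(1.9332, -0.4528) x3=(0.3597, 0.0586)
step 6: x0=(-0.5479, 0.3804) x1=(1.1083, -1.7284) x2=(1.9329, -0.4653) x3=(0.3608, 0.0571)
step 7: x0=(-0.5410, 0.3882) x1=(1.1142, -1.7287) x2=(1.9322, -0.4777) x3=(0.3624, 0.0551)
step 8: x0=(-0.5332, 0.3953) x1=(1.1200, -1.7287) x2=(1.9313, -0.4901) x3=(0.3643, 0.0527)
step 9: x0=(-0.5244, 0.4018) x1=(1.1257, -1.7284) x2=(1.9301, -0.5024) x3=(0.3666, 0.0498)
step 10: x0=(-0.5147, 0.4075) x1=(1.1312, -1.7278) x2=(1.9285, -0.5148) x3=(0.3694, 0.0465)
step 11: x0=(-0.5041, 0.4126) x1=(1.1366, -1.7269) x2=(1.9266, -0.5270) x3=(0.3725, 0.0428)
step 12: x0=(-0.4926, 0.4170) x1=(1.1419, -1.7256) x2=(1.9245, -0.5392) x3=(0.3761, 0.0386)
step 13: x0=(-0.4802, 0.4207) x1=(1.1470, -1.7241) x2=(1.9220, -0.5513) x3=(0.3801, 0.0340)
step 14: x0=(-0.4670, 0.4237) x1=(1.1520, -1.7223) x2=(1.9192, -0.5634) x3=(0.3844, 0.0290)
step 15: x0=(-0.4528, 0.4260) x1=(1.1568, -1.7201) x2=(1.9162, -0.5754) x3=(0.3892, 0.0235)
step 16: x0=(-0.4377, 0.4276) x1=(1.1615, -1.7177) x2=(1.9128, -0.5874) x3=(0.3944, 0.0176)
step 17: x0=(-0.4218, 0.4285) x1=(1.1661, -1.7149) x2=(1.9092, -0.5993) x3=(0.4000, 0.0112)
step 18: x0=(-0.4051, 0.4286) x1=(1.1705, -1.7119) x2=(1.9053, -0.6111) x3=(0.4060, 0.0044)
step 19: x0=(-0.3875, 0.4281) x1=(1.1748, -1.7086) x2=(1.9011, -0.6228) x3=(0.4123, -0.0028)
step 20: x0=(-0.3690, 0.4269) x1=(1.1790, -1.7050) x2=(1.8966, -0.6345) x3=(0.4191, -0.0104)
step 21: x0=(-0.3498, 0.4250) x1=(1.1830, -1.7011) x2=(1.8919, -0.6460) x3=(0.4263, -0.0185)
step 22: x0=(-0.3298, 0.4225) x1=(1.1869, -1.6969) x2=(1.8869, -0.6575) x3=(0.4338, -0.0270)
step 23: x0=(-0.3089, 0.4192) x1=(1.1907, -1.6925) x2=(1.8816, -0.6689) x3=(0.4418, -0.0359)
step 24: x0=(-0.2873, 0.4152) x1=(1.1943, -1.6878) x2=(1.8761, -0.6803) x3=(0.4501, -0.0452)
step 25: x0=(-0.2649, 0.4106) x1=(1.1978, -1.6829) x2=(1.8703, -0.6915) x3=(0.4588, -0.0550)
step 26: x0=(-0.2418, 0.4053) x1=(1.2012, -1.6776) x2=(1.8643, -0.7027) x3=(0.4679, -0.0651)
step 27: x0=(-0.2180, 0.3993) x1=(1.2044, -1.6722) x2=(1.8581, -0.7137) x3=(0.4774, -0.0757)
step 28: x0=(-0.1935, 0.3927) x1=(1.2075, -1.6664) x2=(1.8516, -0.7247) x3=(0.4872, -0.0866)
step 29: x0=(-0.1683, 0.3854) x1=(1.2105, -1.6605) x2=(1.8449, -0.7356) x3=(0.4973, -0.0980)
step 30: x0=(-0.1424, 0.3775) x1=(1.2134, -1.6542) x2=(1.8380, -0.7464) x3=(0.5079, -0.1097)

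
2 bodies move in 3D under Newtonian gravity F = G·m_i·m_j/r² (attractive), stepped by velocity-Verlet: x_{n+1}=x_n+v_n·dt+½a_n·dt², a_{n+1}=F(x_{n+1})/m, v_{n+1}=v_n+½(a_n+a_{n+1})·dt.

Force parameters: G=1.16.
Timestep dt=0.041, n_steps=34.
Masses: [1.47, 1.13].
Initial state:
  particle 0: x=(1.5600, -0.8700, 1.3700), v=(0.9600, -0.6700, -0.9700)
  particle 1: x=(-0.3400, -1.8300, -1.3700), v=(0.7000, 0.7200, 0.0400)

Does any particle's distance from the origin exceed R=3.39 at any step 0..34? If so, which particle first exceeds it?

step 0: x0=(1.5600, -0.8700, 1.3700) x1=(-0.3400, -1.8300, -1.3700)
step 1: x0=(1.5993, -0.8975, 1.3302) x1=(-0.3112, -1.8004, -1.3683)
step 2: x0=(1.6385, -0.9250, 1.2902) x1=(-0.2823, -1.7708, -1.3663)
step 3: x0=(1.6776, -0.9526, 1.2500) x1=(-0.2533, -1.7412, -1.3642)
step 4: x0=(1.7166, -0.9803, 1.2097) x1=(-0.2241, -1.7114, -1.3619)
step 5: x0=(1.7555, -1.0080, 1.1693) x1=(-0.1948, -1.6816, -1.3594)
step 6: x0=(1.7942, -1.0357, 1.1287) x1=(-0.1652, -1.6518, -1.3566)
step 7: x0=(1.8328, -1.0634, 1.0879) x1=(-0.1356, -1.6219, -1.3537)
step 8: x0=(1.8713, -1.0913, 1.0470) x1=(-0.1057, -1.5919, -1.3505)
step 9: x0=(1.9096, -1.1191, 1.0058) x1=(-0.0757, -1.5619, -1.3471)
step 10: x0=(1.9478, -1.1470, 0.9646) x1=(-0.0455, -1.5318, -1.3435)
step 11: x0=(1.9859, -1.1749, 0.9231) x1=(-0.0151, -1.5018, -1.3397)
step 12: x0=(2.0237, -1.2028, 0.8815) x1=(0.0156, -1.4717, -1.3356)
step 13: x0=(2.0615, -1.2307, 0.8396) x1=(0.0464, -1.4415, -1.3313)
step 14: x0=(2.0990, -1.2587, 0.7976) x1=(0.0774, -1.4113, -1.3268)
step 15: x0=(2.1364, -1.2867, 0.7555) x1=(0.1087, -1.3812, -1.3220)
step 16: x0=(2.1736, -1.3147, 0.7131) x1=(0.1402, -1.3510, -1.3170)
step 17: x0=(2.2106, -1.3427, 0.6705) x1=(0.1720, -1.3208, -1.3117)
step 18: x0=(2.2474, -1.3707, 0.6278) x1=(0.2040, -1.2906, -1.3062)
step 19: x0=(2.2840, -1.3987, 0.5848) x1=(0.2363, -1.2604, -1.3004)
step 20: x0=(2.3204, -1.4266, 0.5417) x1=(0.2689, -1.2302, -1.2944)
step 21: x0=(2.3566, -1.4546, 0.4984) x1=(0.3017, -1.2001, -1.2881)
step 22: x0=(2.3925, -1.4825, 0.4549) x1=(0.3348, -1.1700, -1.2816)
step 23: x0=(2.4283, -1.5104, 0.4112) x1=(0.3682, -1.1399, -1.2749)
step 24: x0=(2.4638, -1.5382, 0.3672) x1=(0.4020, -1.1099, -1.2678)
step 25: x0=(2.4990, -1.5660, 0.3232) x1=(0.4360, -1.0800, -1.2606)
step 26: x0=(2.5341, -1.5937, 0.2789) x1=(0.4703, -1.0501, -1.2531)
step 27: x0=(2.5688, -1.6214, 0.2344) x1=(0.5050, -1.0203, -1.2453)
step 28: x0=(2.6033, -1.6490, 0.1898) x1=(0.5400, -0.9906, -1.2373)
step 29: x0=(2.6376, -1.6765, 0.1449) x1=(0.5754, -0.9610, -1.2291)
step 30: x0=(2.6716, -1.7039, 0.0999) x1=(0.6111, -0.9316, -1.2207)
step 31: x0=(2.7053, -1.7313, 0.0547) x1=(0.6471, -0.9023, -1.2120)
step 32: x0=(2.7387, -1.7585, 0.0094) x1=(0.6835, -0.8731, -1.2031)
step 33: x0=(2.7719, -1.7856, -0.0361) x1=(0.7203, -0.8441, -1.1940)
step 34: x0=(2.8048, -1.8125, -0.0818) x1=(0.7574, -0.8152, -1.1847)

no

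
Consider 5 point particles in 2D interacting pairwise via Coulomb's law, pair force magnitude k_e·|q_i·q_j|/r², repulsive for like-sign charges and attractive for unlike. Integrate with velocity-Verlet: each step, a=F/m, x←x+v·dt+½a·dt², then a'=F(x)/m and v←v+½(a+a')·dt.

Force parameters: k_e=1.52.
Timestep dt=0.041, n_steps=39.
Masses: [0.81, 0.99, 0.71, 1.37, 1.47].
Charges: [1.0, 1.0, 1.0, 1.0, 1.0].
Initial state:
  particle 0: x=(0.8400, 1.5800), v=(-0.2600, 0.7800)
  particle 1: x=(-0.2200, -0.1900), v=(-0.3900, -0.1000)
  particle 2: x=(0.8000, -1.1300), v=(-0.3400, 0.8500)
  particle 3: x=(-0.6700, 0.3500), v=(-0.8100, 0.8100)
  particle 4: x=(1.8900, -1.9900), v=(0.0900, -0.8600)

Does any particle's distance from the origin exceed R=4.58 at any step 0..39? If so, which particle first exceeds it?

step 0: x0=(0.8400, 1.5800) x1=(-0.2200, -0.1900) x2=(0.8000, -1.1300) x3=(-0.6700, 0.3500) x4=(1.8900, -1.9900)
step 1: x0=(0.8298, 1.6129) x1=(-0.2351, -0.1958) x2=(0.7863, -1.0957) x3=(-0.7048, 0.3847) x4=(1.8942, -2.0257)
step 2: x0=(0.8206, 1.6475) x1=(-0.2489, -0.2046) x2=(0.7733, -1.0627) x3=(-0.7425, 0.4221) x4=(1.8993, -2.0623)
step 3: x0=(0.8123, 1.6839) x1=(-0.2618, -0.2159) x2=(0.7613, -1.0310) x3=(-0.7828, 0.4619) x4=(1.9053, -2.0998)
step 4: x0=(0.8049, 1.7220) x1=(-0.2742, -0.2293) x2=(0.7503, -1.0006) x3=(-0.8254, 0.5038) x4=(1.9122, -2.1381)
step 5: x0=(0.7983, 1.7616) x1=(-0.2865, -0.2445) x2=(0.7407, -0.9716) x3=(-0.8701, 0.5476) x4=(1.9197, -2.1771)
step 6: x0=(0.7926, 1.8029) x1=(-0.2990, -0.2611) x2=(0.7326, -0.9440) x3=(-0.9166, 0.5930) x4=(1.9279, -2.2169)
step 7: x0=(0.7878, 1.8456) x1=(-0.3121, -0.2790) x2=(0.7261, -0.9178) x3=(-0.9648, 0.6399) x4=(1.9368, -2.2575)
step 8: x0=(0.7837, 1.8899) x1=(-0.3258, -0.2977) x2=(0.7214, -0.8930) x3=(-1.0146, 0.6881) x4=(1.9463, -2.2987)
step 9: x0=(0.7804, 1.9355) x1=(-0.3405, -0.3173) x2=(0.7187, -0.8695) x3=(-1.0657, 0.7374) x4=(1.9563, -2.3406)
step 10: x0=(0.7778, 1.9825) x1=(-0.3563, -0.3375) x2=(0.7181, -0.8473) x3=(-1.1181, 0.7877) x4=(1.9669, -2.3831)
step 11: x0=(0.7759, 2.0308) x1=(-0.3733, -0.3582) x2=(0.7196, -0.8263) x3=(-1.1717, 0.8389) x4=(1.9780, -2.4262)
step 12: x0=(0.7747, 2.0804) x1=(-0.3916, -0.3794) x2=(0.7233, -0.8065) x3=(-1.2264, 0.8909) x4=(1.9895, -2.4699)
step 13: x0=(0.7741, 2.1311) x1=(-0.4114, -0.4011) x2=(0.7293, -0.7877) x3=(-1.2821, 0.9437) x4=(2.0015, -2.5142)
step 14: x0=(0.7742, 2.1830) x1=(-0.4326, -0.4231) x2=(0.7375, -0.7698) x3=(-1.3387, 0.9972) x4=(2.0140, -2.5590)
step 15: x0=(0.7749, 2.2360) x1=(-0.4554, -0.4456) x2=(0.7480, -0.7527) x3=(-1.3962, 1.0512) x4=(2.0268, -2.6044)
step 16: x0=(0.7761, 2.2900) x1=(-0.4796, -0.4684) x2=(0.7607, -0.7364) x3=(-1.4546, 1.1059) x4=(2.0400, -2.6502)
step 17: x0=(0.7780, 2.3451) x1=(-0.5053, -0.4917) x2=(0.7756, -0.7205) x3=(-1.5136, 1.1610) x4=(2.0535, -2.6965)
step 18: x0=(0.7803, 2.4011) x1=(-0.5324, -0.5153) x2=(0.7925, -0.7052) x3=(-1.5734, 1.2167) x4=(2.0674, -2.7433)
step 19: x0=(0.7831, 2.4580) x1=(-0.5608, -0.5394) x2=(0.8113, -0.6903) x3=(-1.6339, 1.2728) x4=(2.0817, -2.7906)
step 20: x0=(0.7864, 2.5158) x1=(-0.5906, -0.5639) x2=(0.8320, -0.6756) x3=(-1.6950, 1.3293) x4=(2.0962, -2.8383)
step 21: x0=(0.7902, 2.5745) x1=(-0.6216, -0.5889) x2=(0.8545, -0.6611) x3=(-1.7568, 1.3862) x4=(2.1111, -2.8864)
step 22: x0=(0.7944, 2.6340) x1=(-0.6539, -0.6143) x2=(0.8786, -0.6468) x3=(-1.8190, 1.4434) x4=(2.1262, -2.9350)
step 23: x0=(0.7991, 2.6942) x1=(-0.6872, -0.6401) x2=(0.9042, -0.6326) x3=(-1.8818, 1.5010) x4=(2.1416, -2.9839)
step 24: x0=(0.8041, 2.7552) x1=(-0.7215, -0.6664) x2=(0.9313, -0.6184) x3=(-1.9452, 1.5589) x4=(2.1573, -3.0332)
step 25: x0=(0.8095, 2.8169) x1=(-0.7568, -0.6931) x2=(0.9597, -0.6042) x3=(-2.0089, 1.6171) x4=(2.1732, -3.0829)
step 26: x0=(0.8153, 2.8792) x1=(-0.7930, -0.7202) x2=(0.9893, -0.5901) x3=(-2.0732, 1.6755) x4=(2.1893, -3.1330)
step 27: x0=(0.8214, 2.9423) x1=(-0.8301, -0.7478) x2=(1.0200, -0.5758) x3=(-2.1379, 1.7343) x4=(2.2056, -3.1834)
step 28: x0=(0.8279, 3.0059) x1=(-0.8679, -0.7757) x2=(1.0519, -0.5615) x3=(-2.2029, 1.7932) x4=(2.2222, -3.2342)
step 29: x0=(0.8347, 3.0701) x1=(-0.9065, -0.8040) x2=(1.0847, -0.5471) x3=(-2.2684, 1.8524) x4=(2.2390, -3.2852)
step 30: x0=(0.8418, 3.1349) x1=(-0.9458, -0.8327) x2=(1.1184, -0.5326) x3=(-2.3342, 1.9118) x4=(2.2560, -3.3366)
step 31: x0=(0.8491, 3.2003) x1=(-0.9857, -0.8617) x2=(1.1530, -0.5180) x3=(-2.4004, 1.9715) x4=(2.2731, -3.3883)
step 32: x0=(0.8568, 3.2662) x1=(-1.0263, -0.8911) x2=(1.1884, -0.5033) x3=(-2.4669, 2.0313) x4=(2.2905, -3.4403)
step 33: x0=(0.8647, 3.3326) x1=(-1.0673, -0.9208) x2=(1.2245, -0.4885) x3=(-2.5337, 2.0913) x4=(2.3080, -3.4926)
step 34: x0=(0.8729, 3.3995) x1=(-1.1090, -0.9508) x2=(1.2613, -0.4736) x3=(-2.6009, 2.1515) x4=(2.3256, -3.5451)
step 35: x0=(0.8813, 3.4669) x1=(-1.1511, -0.9811) x2=(1.2988, -0.4586) x3=(-2.6683, 2.2118) x4=(2.3435, -3.5980)
step 36: x0=(0.8899, 3.5347) x1=(-1.1936, -1.0118) x2=(1.3369, -0.4434) x3=(-2.7360, 2.2723) x4=(2.3614, -3.6510)
step 37: x0=(0.8988, 3.6030) x1=(-1.2367, -1.0427) x2=(1.3755, -0.4282) x3=(-2.8040, 2.3330) x4=(2.3796, -3.7044)
step 38: x0=(0.9079, 3.6717) x1=(-1.2801, -1.0738) x2=(1.4147, -0.4128) x3=(-2.8722, 2.3938) x4=(2.3978, -3.7580)
step 39: x0=(0.9172, 3.7408) x1=(-1.3239, -1.1052) x2=(1.4544, -0.3973) x3=(-2.9406, 2.4548) x4=(2.4162, -3.8118)

no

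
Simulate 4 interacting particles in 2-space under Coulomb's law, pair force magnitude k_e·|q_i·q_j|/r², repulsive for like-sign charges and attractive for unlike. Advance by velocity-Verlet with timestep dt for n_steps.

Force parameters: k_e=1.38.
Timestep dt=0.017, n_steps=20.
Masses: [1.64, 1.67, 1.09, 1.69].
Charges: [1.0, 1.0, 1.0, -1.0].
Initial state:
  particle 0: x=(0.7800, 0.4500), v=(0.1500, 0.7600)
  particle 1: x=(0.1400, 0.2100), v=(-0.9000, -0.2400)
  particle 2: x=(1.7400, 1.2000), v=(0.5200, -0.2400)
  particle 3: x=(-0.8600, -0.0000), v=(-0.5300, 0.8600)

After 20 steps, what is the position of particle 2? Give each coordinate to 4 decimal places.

(1.9673, 1.1513)

step 0: x0=(0.7800, 0.4500) x1=(0.1400, 0.2100) x2=(1.7400, 1.2000) x3=(-0.8600, -0.0000)
step 1: x0=(0.7827, 0.4629) x1=(0.1243, 0.2058) x2=(1.7490, 1.1960) x3=(-0.8688, 0.0147)
step 2: x0=(0.7856, 0.4760) x1=(0.1079, 0.2013) x2=(1.7582, 1.1922) x3=(-0.8774, 0.0294)
step 3: x0=(0.7888, 0.4890) x1=(0.0908, 0.1966) x2=(1.7676, 1.1886) x3=(-0.8855, 0.0442)
step 4: x0=(0.7921, 0.5021) x1=(0.0730, 0.1917) x2=(1.7773, 1.1852) x3=(-0.8934, 0.0591)
step 5: x0=(0.7955, 0.5153) x1=(0.0545, 0.1865) x2=(1.7873, 1.1819) x3=(-0.9009, 0.0740)
step 6: x0=(0.7991, 0.5284) x1=(0.0354, 0.1812) x2=(1.7975, 1.1788) x3=(-0.9080, 0.0890)
step 7: x0=(0.8028, 0.5416) x1=(0.0157, 0.1756) x2=(1.8079, 1.1759) x3=(-0.9148, 0.1041)
step 8: x0=(0.8065, 0.5549) x1=(-0.0046, 0.1699) x2=(1.8186, 1.1731) x3=(-0.9212, 0.1192)
step 9: x0=(0.8103, 0.5681) x1=(-0.0255, 0.1640) x2=(1.8296, 1.1705) x3=(-0.9272, 0.1343)
step 10: x0=(0.8142, 0.5814) x1=(-0.0470, 0.1579) x2=(1.8408, 1.1681) x3=(-0.9329, 0.1495)
step 11: x0=(0.8180, 0.5947) x1=(-0.0691, 0.1517) x2=(1.8523, 1.1658) x3=(-0.9381, 0.1647)
step 12: x0=(0.8219, 0.6080) x1=(-0.0918, 0.1454) x2=(1.8641, 1.1636) x3=(-0.9430, 0.1800)
step 13: x0=(0.8257, 0.6213) x1=(-0.1151, 0.1389) x2=(1.8761, 1.1616) x3=(-0.9474, 0.1952)
step 14: x0=(0.8295, 0.6346) x1=(-0.1389, 0.1324) x2=(1.8883, 1.1598) x3=(-0.9514, 0.2105)
step 15: x0=(0.8332, 0.6479) x1=(-0.1633, 0.1257) x2=(1.9008, 1.1581) x3=(-0.9549, 0.2257)
step 16: x0=(0.8369, 0.6611) x1=(-0.1883, 0.1191) x2=(1.9136, 1.1565) x3=(-0.9580, 0.2409)
step 17: x0=(0.8405, 0.6744) x1=(-0.2139, 0.1123) x2=(1.9266, 1.1550) x3=(-0.9606, 0.2561)
step 18: x0=(0.8441, 0.6877) x1=(-0.2400, 0.1056) x2=(1.9399, 1.1537) x3=(-0.9628, 0.2713)
step 19: x0=(0.8475, 0.7010) x1=(-0.2668, 0.0989) x2=(1.9535, 1.1524) x3=(-0.9644, 0.2863)
step 20: x0=(0.8509, 0.7143) x1=(-0.2942, 0.0921) x2=(1.9673, 1.1513) x3=(-0.9654, 0.3013)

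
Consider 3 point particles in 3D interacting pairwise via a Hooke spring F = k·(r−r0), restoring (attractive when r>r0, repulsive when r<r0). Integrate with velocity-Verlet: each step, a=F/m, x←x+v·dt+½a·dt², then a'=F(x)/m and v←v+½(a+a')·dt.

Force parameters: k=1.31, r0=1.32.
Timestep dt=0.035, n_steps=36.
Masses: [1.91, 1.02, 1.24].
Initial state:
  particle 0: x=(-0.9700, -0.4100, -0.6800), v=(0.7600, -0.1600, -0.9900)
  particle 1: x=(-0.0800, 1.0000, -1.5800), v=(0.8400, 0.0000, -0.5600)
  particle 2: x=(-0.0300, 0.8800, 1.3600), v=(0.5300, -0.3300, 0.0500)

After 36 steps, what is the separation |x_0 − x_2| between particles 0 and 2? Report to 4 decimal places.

1.1505

step 0: x0=(-0.9700, -0.4100, -0.6800) x1=(-0.0800, 1.0000, -1.5800) x2=(-0.0300, 0.8800, 1.3600)
step 1: x0=(-0.9431, -0.4152, -0.7143) x1=(-0.0508, 0.9996, -1.5981) x2=(-0.0118, 0.8681, 1.3601)
step 2: x0=(-0.9156, -0.4194, -0.7481) x1=(-0.0220, 0.9984, -1.6132) x2=(0.0058, 0.8554, 1.3567)
step 3: x0=(-0.8874, -0.4228, -0.7811) x1=(0.0064, 0.9965, -1.6253) x2=(0.0228, 0.8421, 1.3498)
step 4: x0=(-0.8587, -0.4253, -0.8135) x1=(0.0345, 0.9937, -1.6344) x2=(0.0392, 0.8280, 1.3394)
step 5: x0=(-0.8294, -0.4269, -0.8451) x1=(0.0621, 0.9901, -1.6405) x2=(0.0550, 0.8132, 1.3254)
step 6: x0=(-0.7994, -0.4276, -0.8760) x1=(0.0893, 0.9858, -1.6437) x2=(0.0703, 0.7978, 1.3079)
step 7: x0=(-0.7689, -0.4275, -0.9062) x1=(0.1161, 0.9806, -1.6440) x2=(0.0850, 0.7817, 1.2869)
step 8: x0=(-0.7379, -0.4266, -0.9357) x1=(0.1425, 0.9747, -1.6414) x2=(0.0991, 0.7650, 1.2623)
step 9: x0=(-0.7063, -0.4248, -0.9644) x1=(0.1684, 0.9680, -1.6360) x2=(0.1128, 0.7476, 1.2343)
step 10: x0=(-0.6741, -0.4223, -0.9923) x1=(0.1940, 0.9605, -1.6278) x2=(0.1259, 0.7296, 1.2029)
step 11: x0=(-0.6415, -0.4190, -1.0194) x1=(0.2192, 0.9523, -1.6171) x2=(0.1386, 0.7111, 1.1681)
step 12: x0=(-0.6083, -0.4149, -1.0457) x1=(0.2440, 0.9434, -1.6038) x2=(0.1509, 0.6920, 1.1300)
step 13: x0=(-0.5747, -0.4102, -1.0713) x1=(0.2684, 0.9339, -1.5881) x2=(0.1627, 0.6724, 1.0887)
step 14: x0=(-0.5407, -0.4048, -1.0961) x1=(0.2925, 0.9236, -1.5701) x2=(0.1742, 0.6523, 1.0443)
step 15: x0=(-0.5062, -0.3987, -1.1201) x1=(0.3162, 0.9128, -1.5499) x2=(0.1853, 0.6317, 0.9969)
step 16: x0=(-0.4713, -0.3920, -1.1434) x1=(0.3395, 0.9014, -1.5276) x2=(0.1961, 0.6107, 0.9467)
step 17: x0=(-0.4361, -0.3848, -1.1659) x1=(0.3626, 0.8894, -1.5034) x2=(0.2065, 0.5892, 0.8937)
step 18: x0=(-0.4005, -0.3771, -1.1877) x1=(0.3854, 0.8769, -1.4774) x2=(0.2167, 0.5674, 0.8381)
step 19: x0=(-0.3646, -0.3689, -1.2088) x1=(0.4079, 0.8640, -1.4497) x2=(0.2266, 0.5453, 0.7801)
step 20: x0=(-0.3285, -0.3603, -1.2292) x1=(0.4302, 0.8507, -1.4205) x2=(0.2364, 0.5228, 0.7199)
step 21: x0=(-0.2921, -0.3513, -1.2489) x1=(0.4522, 0.8370, -1.3900) x2=(0.2459, 0.5000, 0.6575)
step 22: x0=(-0.2555, -0.3419, -1.2681) x1=(0.4740, 0.8229, -1.3583) x2=(0.2552, 0.4769, 0.5932)
step 23: x0=(-0.2187, -0.3323, -1.2867) x1=(0.4957, 0.8087, -1.3256) x2=(0.2644, 0.4537, 0.5271)
step 24: x0=(-0.1818, -0.3224, -1.3047) x1=(0.5173, 0.7942, -1.2920) x2=(0.2735, 0.4302, 0.4595)
step 25: x0=(-0.1447, -0.3123, -1.3223) x1=(0.5387, 0.7795, -1.2576) x2=(0.2825, 0.4064, 0.3905)
step 26: x0=(-0.1075, -0.3020, -1.3394) x1=(0.5601, 0.7648, -1.2226) x2=(0.2913, 0.3826, 0.3203)
step 27: x0=(-0.0703, -0.2916, -1.3561) x1=(0.5814, 0.7500, -1.1872) x2=(0.3001, 0.3585, 0.2492)
step 28: x0=(-0.0330, -0.2812, -1.3725) x1=(0.6028, 0.7353, -1.1515) x2=(0.3088, 0.3343, 0.1773)
step 29: x0=(0.0043, -0.2706, -1.3886) x1=(0.6242, 0.7206, -1.1156) x2=(0.3175, 0.3100, 0.1049)
step 30: x0=(0.0416, -0.2601, -1.4045) x1=(0.6457, 0.7061, -1.0797) x2=(0.3260, 0.2855, 0.0321)
step 31: x0=(0.0789, -0.2496, -1.4202) x1=(0.6674, 0.6919, -1.0438) x2=(0.3345, 0.2609, -0.0410)
step 32: x0=(0.1161, -0.2391, -1.4359) x1=(0.6892, 0.6779, -1.0081) x2=(0.3429, 0.2361, -0.1140)
step 33: x0=(0.1533, -0.2287, -1.4515) x1=(0.7113, 0.6643, -0.9726) x2=(0.3511, 0.2112, -0.1868)
step 34: x0=(0.1905, -0.2185, -1.4671) x1=(0.7338, 0.6511, -0.9375) x2=(0.3592, 0.1860, -0.2594)
step 35: x0=(0.2275, -0.2083, -1.4829) x1=(0.7566, 0.6385, -0.9028) x2=(0.3670, 0.1605, -0.3315)
step 36: x0=(0.2645, -0.1982, -1.4988) x1=(0.7799, 0.6265, -0.8684) x2=(0.3746, 0.1348, -0.4030)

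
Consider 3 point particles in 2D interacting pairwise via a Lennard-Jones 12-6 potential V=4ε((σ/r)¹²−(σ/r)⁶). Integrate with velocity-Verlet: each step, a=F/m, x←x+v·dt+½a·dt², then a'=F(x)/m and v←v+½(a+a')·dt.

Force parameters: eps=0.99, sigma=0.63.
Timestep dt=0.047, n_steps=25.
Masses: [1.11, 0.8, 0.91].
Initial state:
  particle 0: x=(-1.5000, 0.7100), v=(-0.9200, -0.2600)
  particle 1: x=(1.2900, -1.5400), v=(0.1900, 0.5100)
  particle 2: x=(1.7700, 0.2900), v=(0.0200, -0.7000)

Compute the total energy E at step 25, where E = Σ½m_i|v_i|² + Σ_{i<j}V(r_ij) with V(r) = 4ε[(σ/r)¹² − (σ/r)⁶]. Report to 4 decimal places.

14.7452

step 0: x0=(-1.5000, 0.7100) x1=(1.2900, -1.5400) x2=(1.7700, 0.2900)
step 1: x0=(-1.5432, 0.6978) x1=(1.2989, -1.5160) x2=(1.7709, 0.2571)
step 2: x0=(-1.5865, 0.6856) x1=(1.3079, -1.4920) x2=(1.7719, 0.2241)
step 3: x0=(-1.6297, 0.6733) x1=(1.3169, -1.4678) x2=(1.7728, 0.1911)
step 4: x0=(-1.6730, 0.6611) x1=(1.3258, -1.4436) x2=(1.7736, 0.1580)
step 5: x0=(-1.7162, 0.6489) x1=(1.3349, -1.4193) x2=(1.7745, 0.1248)
step 6: x0=(-1.7594, 0.6367) x1=(1.3439, -1.3948) x2=(1.7753, 0.0914)
step 7: x0=(-1.8027, 0.6245) x1=(1.3531, -1.3702) x2=(1.7761, 0.0579)
step 8: x0=(-1.8459, 0.6122) x1=(1.3622, -1.3453) x2=(1.7768, 0.0242)
step 9: x0=(-1.8891, 0.6000) x1=(1.3715, -1.3201) x2=(1.7774, -0.0097)
step 10: x0=(-1.9324, 0.5878) x1=(1.3809, -1.2945) x2=(1.7779, -0.0441)
step 11: x0=(-1.9756, 0.5756) x1=(1.3905, -1.2683) x2=(1.7783, -0.0789)
step 12: x0=(-2.0188, 0.5633) x1=(1.4004, -1.2413) x2=(1.7784, -0.1145)
step 13: x0=(-2.0621, 0.5511) x1=(1.4106, -1.2132) x2=(1.7782, -0.1510)
step 14: x0=(-2.1053, 0.5389) x1=(1.4214, -1.1835) x2=(1.7775, -0.1889)
step 15: x0=(-2.1485, 0.5267) x1=(1.4330, -1.1514) x2=(1.7760, -0.2290)
step 16: x0=(-2.1917, 0.5144) x1=(1.4460, -1.1156) x2=(1.7734, -0.2723)
step 17: x0=(-2.2350, 0.5022) x1=(1.4613, -1.0739) x2=(1.7687, -0.3208)
step 18: x0=(-2.2782, 0.4900) x1=(1.4804, -1.0230) x2=(1.7607, -0.3774)
step 19: x0=(-2.3214, 0.4778) x1=(1.4989, -0.9733) x2=(1.7532, -0.4328)
step 20: x0=(-2.3647, 0.4656) x1=(1.4046, -1.1634) x2=(1.8449, -0.2775)
step 21: x0=(-2.4079, 0.4533) x1=(1.3120, -1.3501) x2=(1.9351, -0.1252)
step 22: x0=(-2.4511, 0.4411) x1=(1.2196, -1.5364) x2=(2.0251, 0.0267)
step 23: x0=(-2.4944, 0.4289) x1=(1.1273, -1.7226) x2=(2.1150, 0.1786)
step 24: x0=(-2.5376, 0.4167) x1=(1.0350, -1.9088) x2=(2.2050, 0.3305)
step 25: x0=(-2.5808, 0.4044) x1=(0.9426, -2.0950) x2=(2.2949, 0.4823)
step 0 velocities: v0=(-0.9200, -0.2600) v1=(0.1900, 0.5100) v2=(0.0200, -0.7000)
step 0: KE=0.8489, PE=-0.0057, E=0.8432
step 25 velocities: v0=(-0.9198, -0.2601) v1=(-1.9647, -3.9616) v2=(1.9139, 3.2311)
step 25: KE=14.7457, PE=-0.0005, E=14.7452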